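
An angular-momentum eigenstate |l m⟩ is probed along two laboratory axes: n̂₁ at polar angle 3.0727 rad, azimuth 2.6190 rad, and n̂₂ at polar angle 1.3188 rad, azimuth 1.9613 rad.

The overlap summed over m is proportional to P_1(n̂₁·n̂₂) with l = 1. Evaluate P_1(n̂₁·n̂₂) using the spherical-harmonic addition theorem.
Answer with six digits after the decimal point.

Term-by-term m-sum for l=1 (normalisation 4π/3 = 4.188790):
  [-1]  conj(Y_{1,-1})(Ω₁) = (-0.020609, 0.011871) ; Y_{1,-1}(Ω₂) = (-0.127360, -0.309394) ; Δ = (0.006298, 0.004864)
  [+0]  conj(Y_{1,0})(Ω₁) = (-0.487443, -0.000000) ; Y_{1,0}(Ω₂) = (0.121827, 0.000000) ; Δ = (-0.059384, -0.000000)
  [+1]  conj(Y_{1,1})(Ω₁) = (0.020609, 0.011871) ; Y_{1,1}(Ω₂) = (0.127360, -0.309394) ; Δ = (0.006298, -0.004864)
Σ over m = (-0.046789, 0.000000); ×(4π/3) → (-0.195988, 0.000000). Real part: -0.195988

-0.195988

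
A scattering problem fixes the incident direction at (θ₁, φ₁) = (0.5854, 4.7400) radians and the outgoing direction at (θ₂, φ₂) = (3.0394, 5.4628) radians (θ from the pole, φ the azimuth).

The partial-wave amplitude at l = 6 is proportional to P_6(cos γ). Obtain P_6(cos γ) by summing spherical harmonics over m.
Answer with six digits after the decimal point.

-0.369757

Addition theorem: P_6(cos γ) = (4π/13) Σ_m Y*_{lm}(Ω₁) Y_{lm}(Ω₂), m = −6…6:
  m=-6: Y*=-0.013558-0.002267i  Y=+0.000000-0.000001i  product -0.000000+0.000000i
  m=-5: Y*=+0.009885-0.071146i  Y=+0.000011+0.000015i  product +0.000001-0.000001i
  m=-4: Y*=+0.219515+0.024343i  Y=-0.000378-0.000053i  product -0.000082-0.000021i
  m=-3: Y*=-0.035173+0.423653i  Y=+0.004217-0.003413i  product +0.001298+0.001906i
  m=-2: Y*=-0.438987-0.024266i  Y=-0.003674+0.052423i  product +0.002885-0.022924i
  m=-1: Y*=+0.000446-0.016156i  Y=-0.217506-0.233285i  product -0.003866+0.003410i
  m=+0: Y*=-0.421538-0.000000i  Y=+0.908550+0.000000i  product -0.382988-0.000000i
  m=+1: Y*=-0.000446-0.016156i  Y=+0.217506-0.233285i  product -0.003866-0.003410i
  m=+2: Y*=-0.438987+0.024266i  Y=-0.003674-0.052423i  product +0.002885+0.022924i
  m=+3: Y*=+0.035173+0.423653i  Y=-0.004217-0.003413i  product +0.001298-0.001906i
  m=+4: Y*=+0.219515-0.024343i  Y=-0.000378+0.000053i  product -0.000082+0.000021i
  m=+5: Y*=-0.009885-0.071146i  Y=-0.000011+0.000015i  product +0.000001+0.000001i
  m=+6: Y*=-0.013558+0.002267i  Y=+0.000000+0.000001i  product -0.000000-0.000000i
Σ over m = -0.382516+0.000000i; ×(4π/13) → -0.369757+0.000000i. Real part: -0.369757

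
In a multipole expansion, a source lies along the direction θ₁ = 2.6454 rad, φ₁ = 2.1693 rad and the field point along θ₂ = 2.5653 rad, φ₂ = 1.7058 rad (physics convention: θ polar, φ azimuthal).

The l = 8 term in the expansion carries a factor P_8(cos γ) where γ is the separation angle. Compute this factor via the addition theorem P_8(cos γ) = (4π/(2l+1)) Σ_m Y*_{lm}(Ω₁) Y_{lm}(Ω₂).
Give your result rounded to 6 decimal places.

Summing Y*_{l m}(θ₁,φ₁)·Y_{l m}(θ₂,φ₂) over m ∈ [−8, 8]; prefactor 4π/(2·8+1) = 0.739198:
  term(m=-8) = (-0.000005, -0.000003)   from Y*(Ω₁)=(0.000103, -0.001356), Y(Ω₂)=(0.001889, -0.003534)
  term(m=-7) = (-0.000247, -0.000025)   from Y*(Ω₁)=(0.008708, -0.005019), Y(Ω₂)=(-0.019990, -0.014446)
  term(m=-6) = (-0.004090, 0.001542)   from Y*(Ω₁)=(0.041845, 0.020184), Y(Ω₂)=(-0.064864, 0.068140)
  term(m=-5) = (-0.025254, 0.027288)   from Y*(Ω₁)=(0.022339, 0.148740), Y(Ω₂)=(0.154476, 0.192985)
  term(m=-4) = (-0.042518, 0.146098)   from Y*(Ω₁)=(-0.251921, 0.233551), Y(Ω₂)=(0.379904, -0.227733)
  term(m=-3) = (0.043783, 0.240201)   from Y*(Ω₁)=(-0.502382, -0.114832), Y(Ω₂)=(-0.186684, -0.435452)
  term(m=-2) = (0.026168, 0.034869)   from Y*(Ω₁)=(-0.137112, -0.349571), Y(Ω₂)=(-0.111896, 0.030969)
  term(m=-1) = (0.056563, 0.028271)   from Y*(Ω₁)=(-0.095097, 0.139451), Y(Ω₂)=(-0.050424, -0.371225)
  term(m=+0) = (0.111090, 0.000000)   from Y*(Ω₁)=(-0.443735, -0.000000), Y(Ω₂)=(-0.250353, 0.000000)
  term(m=+1) = (0.056563, -0.028271)   from Y*(Ω₁)=(0.095097, 0.139451), Y(Ω₂)=(0.050424, -0.371225)
  term(m=+2) = (0.026168, -0.034869)   from Y*(Ω₁)=(-0.137112, 0.349571), Y(Ω₂)=(-0.111896, -0.030969)
  term(m=+3) = (0.043783, -0.240201)   from Y*(Ω₁)=(0.502382, -0.114832), Y(Ω₂)=(0.186684, -0.435452)
  term(m=+4) = (-0.042518, -0.146098)   from Y*(Ω₁)=(-0.251921, -0.233551), Y(Ω₂)=(0.379904, 0.227733)
  term(m=+5) = (-0.025254, -0.027288)   from Y*(Ω₁)=(-0.022339, 0.148740), Y(Ω₂)=(-0.154476, 0.192985)
  term(m=+6) = (-0.004090, -0.001542)   from Y*(Ω₁)=(0.041845, -0.020184), Y(Ω₂)=(-0.064864, -0.068140)
  term(m=+7) = (-0.000247, 0.000025)   from Y*(Ω₁)=(-0.008708, -0.005019), Y(Ω₂)=(0.019990, -0.014446)
  term(m=+8) = (-0.000005, 0.000003)   from Y*(Ω₁)=(0.000103, 0.001356), Y(Ω₂)=(0.001889, 0.003534)
Total Σ_m = (0.219892, 0.000000). Multiply by 0.739198: (0.162544, 0.000000). P_8(cos γ) = 0.162544

0.162544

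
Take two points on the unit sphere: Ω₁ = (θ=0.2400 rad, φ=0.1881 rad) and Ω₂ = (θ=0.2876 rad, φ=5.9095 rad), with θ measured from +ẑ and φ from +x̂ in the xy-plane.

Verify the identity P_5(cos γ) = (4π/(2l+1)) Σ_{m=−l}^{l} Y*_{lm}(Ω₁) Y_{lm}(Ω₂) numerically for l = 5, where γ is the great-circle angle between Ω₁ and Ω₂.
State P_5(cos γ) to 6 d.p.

0.834400

Expand P_5 via completeness: Σ_{m} conj(Y_{5,m}) at Ω₁ times Y_{5,m} at Ω₂ —
  m=-5: Y*=0.00021 + 0.00028j  Y=-0.00025 + 0.00081j  product -0.00000 + 0.00000j
  m=-4: Y*=0.00332 + 0.00311j  Y=0.00069 + 0.00908j  product -0.00003 + 0.00003j
  m=-3: Y*=0.02941 + 0.01862j  Y=0.02497 + 0.05173j  product -0.00023 + 0.00199j
  m=-2: Y*=0.15835 + 0.06255j  Y=0.16867 + 0.15630j  product 0.01693 + 0.03530j
  m=-1: Y*=0.48500 + 0.09232j  Y=0.49759 + 0.19511j  product 0.22332 + 0.14057j
  m=+0: Y*=0.57219 + 0.00000j  Y=0.43762 + 0.00000j  product 0.25040 + 0.00000j
  m=+1: Y*=-0.48500 + 0.09232j  Y=-0.49759 + 0.19511j  product 0.22332 - 0.14057j
  m=+2: Y*=0.15835 - 0.06255j  Y=0.16867 - 0.15630j  product 0.01693 - 0.03530j
  m=+3: Y*=-0.02941 + 0.01862j  Y=-0.02497 + 0.05173j  product -0.00023 - 0.00199j
  m=+4: Y*=0.00332 - 0.00311j  Y=0.00069 - 0.00908j  product -0.00003 - 0.00003j
  m=+5: Y*=-0.00021 + 0.00028j  Y=0.00025 + 0.00081j  product -0.00000 - 0.00000j
Total Σ_m = 0.73039 - 0.00000j. Multiply by 1.142397: 0.83440 - 0.00000j. P_5(cos γ) = 0.834400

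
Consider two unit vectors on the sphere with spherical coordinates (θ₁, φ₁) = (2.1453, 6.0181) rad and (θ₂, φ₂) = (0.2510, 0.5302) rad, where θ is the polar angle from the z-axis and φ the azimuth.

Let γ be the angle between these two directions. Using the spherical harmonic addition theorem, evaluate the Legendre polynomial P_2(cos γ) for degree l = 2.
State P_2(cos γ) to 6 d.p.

-0.282917

Expand P_2 via completeness: Σ_{m} conj(Y_{2,m}) at Ω₁ times Y_{2,m} at Ω₂ —
  [-2]  conj(Y_{2,-2})(Ω₁) = +0.234838-0.137649i ; Y_{2,-2}(Ω₂) = +0.011641-0.020792i ; Δ = -0.000128-0.006485i
  [-1]  conj(Y_{2,-1})(Ω₁) = -0.340110+0.092331i ; Y_{2,-1}(Ω₂) = +0.160349-0.093994i ; Δ = -0.045858+0.046774i
  [+0]  conj(Y_{2,0})(Ω₁) = -0.035983-0.000000i ; Y_{2,0}(Ω₂) = +0.572415+0.000000i ; Δ = -0.020597-0.000000i
  [+1]  conj(Y_{2,1})(Ω₁) = +0.340110+0.092331i ; Y_{2,1}(Ω₂) = -0.160349-0.093994i ; Δ = -0.045858-0.046774i
  [+2]  conj(Y_{2,2})(Ω₁) = +0.234838+0.137649i ; Y_{2,2}(Ω₂) = +0.011641+0.020792i ; Δ = -0.000128+0.006485i
Accumulated sum -0.112569-0.000000i; after 4π/(2l+1) scaling, -0.282917-0.000000i ⇒ P_2 = -0.282917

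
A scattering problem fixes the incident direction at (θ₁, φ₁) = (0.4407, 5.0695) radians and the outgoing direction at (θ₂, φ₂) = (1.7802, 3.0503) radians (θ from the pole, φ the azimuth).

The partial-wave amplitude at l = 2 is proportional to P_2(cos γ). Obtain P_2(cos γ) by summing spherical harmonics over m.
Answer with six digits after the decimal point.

-0.295863

Expand P_2 via completeness: Σ_{m} conj(Y_{2,m}) at Ω₁ times Y_{2,m} at Ω₂ —
  term(m=-2) = -0.01621 - 0.02030j   from Y*(Ω₁)=-0.05311 - 0.04604j, Y(Ω₂)=0.36344 + 0.06711j
  term(m=-1) = 0.02030 - 0.04219j   from Y*(Ω₁)=0.10419 - 0.27926j, Y(Ω₂)=0.15643 + 0.01432j
  term(m=+0) = -0.12589 + 0.00000j   from Y*(Ω₁)=0.45861 + 0.00000j, Y(Ω₂)=-0.27450 + 0.00000j
  term(m=+1) = 0.02030 + 0.04219j   from Y*(Ω₁)=-0.10419 - 0.27926j, Y(Ω₂)=-0.15643 + 0.01432j
  term(m=+2) = -0.01621 + 0.02030j   from Y*(Ω₁)=-0.05311 + 0.04604j, Y(Ω₂)=0.36344 - 0.06711j
Total Σ_m = -0.11772 + 0.00000j. Multiply by 2.513274: -0.29586 + 0.00000j. P_2(cos γ) = -0.295863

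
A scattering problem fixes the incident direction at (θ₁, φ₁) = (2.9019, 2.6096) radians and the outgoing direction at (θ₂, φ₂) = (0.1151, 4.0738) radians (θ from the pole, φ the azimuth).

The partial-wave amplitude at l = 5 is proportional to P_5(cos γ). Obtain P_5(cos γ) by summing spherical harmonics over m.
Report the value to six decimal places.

Addition theorem: P_5(cos γ) = (4π/11) Σ_m Y*_{lm}(Ω₁) Y_{lm}(Ω₂), m = −5…5:
  m=-5: Y*=(0.000310, 0.000162)  Y=(0.000000, -0.000009)  product (0.000000, -0.000000)
  m=-4: Y*=(0.002395, 0.003844)  Y=(-0.000211, 0.000141)  product (-0.000001, -0.000000)
  m=-3: Y*=(0.000873, 0.034672)  Y=(0.003887, 0.001397)  product (-0.000045, 0.000136)
  m=-2: Y*=(-0.082462, 0.148531)  Y=(-0.012599, -0.041669)  product (0.007228, 0.001565)
  m=-1: Y*=(-0.425184, 0.250262)  Y=(-0.167383, 0.225477)  product (0.014740, -0.137759)
  m=+0: Y*=(-0.573024, -0.000000)  Y=(0.844875, 0.000000)  product (-0.484134, -0.000000)
  m=+1: Y*=(0.425184, 0.250262)  Y=(0.167383, 0.225477)  product (0.014740, 0.137759)
  m=+2: Y*=(-0.082462, -0.148531)  Y=(-0.012599, 0.041669)  product (0.007228, -0.001565)
  m=+3: Y*=(-0.000873, 0.034672)  Y=(-0.003887, 0.001397)  product (-0.000045, -0.000136)
  m=+4: Y*=(0.002395, -0.003844)  Y=(-0.000211, -0.000141)  product (-0.000001, 0.000000)
  m=+5: Y*=(-0.000310, 0.000162)  Y=(-0.000000, -0.000009)  product (0.000000, 0.000000)
Total Σ_m = (-0.440289, 0.000000). Multiply by 1.142397: (-0.502985, 0.000000). P_5(cos γ) = -0.502985

-0.502985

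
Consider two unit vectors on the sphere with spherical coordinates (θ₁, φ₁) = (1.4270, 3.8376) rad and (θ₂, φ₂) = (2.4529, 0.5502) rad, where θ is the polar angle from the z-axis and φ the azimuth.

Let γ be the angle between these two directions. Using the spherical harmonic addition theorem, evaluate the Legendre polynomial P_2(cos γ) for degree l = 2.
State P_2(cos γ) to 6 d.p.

0.305790

Addition theorem: P_2(cos γ) = (4π/5) Σ_m Y*_{lm}(Ω₁) Y_{lm}(Ω₂), m = −2…2:
  m=-2: (0.067281, 0.372312) × (0.070712, -0.139070) = (0.056535, 0.016970)  (running Σ = (0.056535, 0.016970))
  m=-1: (-0.084081, -0.070248) × (-0.323128, 0.198201) = (0.041092, 0.006034)  (running Σ = (0.097627, 0.023005))
  m=0: (-0.295962, -0.000000) × (0.248627, 0.000000) = (-0.073584, -0.000000)  (running Σ = (0.024043, 0.023005))
  m=1: (0.084081, -0.070248) × (0.323128, 0.198201) = (0.041092, -0.006034)  (running Σ = (0.065135, 0.016970))
  m=2: (0.067281, -0.372312) × (0.070712, 0.139070) = (0.056535, -0.016970)  (running Σ = (0.121670, 0.000000))
Σ over m = (0.121670, 0.000000); ×(4π/5) → (0.305790, 0.000000). Real part: 0.305790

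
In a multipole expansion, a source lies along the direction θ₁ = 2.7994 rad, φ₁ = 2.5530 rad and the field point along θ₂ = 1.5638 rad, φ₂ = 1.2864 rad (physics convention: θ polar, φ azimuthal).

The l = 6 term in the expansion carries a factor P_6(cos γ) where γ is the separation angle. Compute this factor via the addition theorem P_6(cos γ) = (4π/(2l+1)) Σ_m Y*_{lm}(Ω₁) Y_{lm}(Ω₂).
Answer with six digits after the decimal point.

Addition theorem: P_6(cos γ) = (4π/13) Σ_m Y*_{lm}(Ω₁) Y_{lm}(Ω₂), m = −6…6:
  m=-6: -0.000638+0.000262i × +0.065287-0.478581i = +0.000084+0.000322i  (running Σ = +0.000084+0.000322i)
  m=-5: -0.006574-0.001323i × +0.011577-0.001736i = -0.000078-0.000004i  (running Σ = +0.000005+0.000318i)
  m=-4: -0.027972-0.028074i × -0.149677-0.323617i = -0.004898+0.013254i  (running Σ = -0.004893+0.013572i)
  m=-3: -0.030371-0.153786i × +0.010298-0.008988i = -0.001695-0.001311i  (running Σ = -0.006588+0.012262i)
  m=-2: +0.154905-0.373011i × -0.274160-0.175261i = -0.107843+0.075116i  (running Σ = -0.114431+0.087378i)
  m=-1: +0.472768-0.315582i × +0.004042-0.013828i = -0.002453-0.007813i  (running Σ = -0.116884+0.079564i)
  m=0: +0.098300-0.000000i × -0.317519+0.000000i = -0.031212+0.000000i  (running Σ = -0.148096+0.079564i)
  m=1: -0.472768-0.315582i × -0.004042-0.013828i = -0.002453+0.007813i  (running Σ = -0.150549+0.087378i)
  m=2: +0.154905+0.373011i × -0.274160+0.175261i = -0.107843-0.075116i  (running Σ = -0.258392+0.012262i)
  m=3: +0.030371-0.153786i × -0.010298-0.008988i = -0.001695+0.001311i  (running Σ = -0.260087+0.013572i)
  m=4: -0.027972+0.028074i × -0.149677+0.323617i = -0.004898-0.013254i  (running Σ = -0.264985+0.000318i)
  m=5: +0.006574-0.001323i × -0.011577-0.001736i = -0.000078+0.000004i  (running Σ = -0.265064+0.000322i)
  m=6: -0.000638-0.000262i × +0.065287+0.478581i = +0.000084-0.000322i  (running Σ = -0.264980+0.000000i)
Accumulated sum -0.264980+0.000000i; after 4π/(2l+1) scaling, -0.256141+0.000000i ⇒ P_6 = -0.256141

-0.256141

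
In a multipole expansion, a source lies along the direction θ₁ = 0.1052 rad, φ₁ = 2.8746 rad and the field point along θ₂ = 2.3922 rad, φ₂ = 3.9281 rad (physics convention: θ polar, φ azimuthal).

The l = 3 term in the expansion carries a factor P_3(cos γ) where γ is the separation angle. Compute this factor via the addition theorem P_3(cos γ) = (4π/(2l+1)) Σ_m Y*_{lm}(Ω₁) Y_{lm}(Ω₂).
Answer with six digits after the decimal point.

Addition theorem: P_3(cos γ) = (4π/7) Σ_m Y*_{lm}(Ω₁) Y_{lm}(Ω₂), m = −3…3:
  [-3]  conj(Y_{3,-3})(Ω₁) = (-0.000336, 0.000347) ; Y_{3,-3}(Ω₂) = (0.093564, 0.092943) ; Δ = (-0.000064, 0.000001)
  [-2]  conj(Y_{3,-2})(Ω₁) = (0.009646, -0.005704) ; Y_{3,-2}(Ω₂) = (0.000770, 0.347182) ; Δ = (0.001988, 0.003345)
  [-1]  conj(Y_{3,-1})(Ω₁) = (-0.129129, 0.035320) ; Y_{3,-1}(Ω₂) = (-0.261213, 0.261793) ; Δ = (0.024484, -0.043031)
  [+0]  conj(Y_{3,0})(Ω₁) = (0.721767, -0.000000) ; Y_{3,0}(Ω₂) = (0.087460, 0.000000) ; Δ = (0.063126, 0.000000)
  [+1]  conj(Y_{3,1})(Ω₁) = (0.129129, 0.035320) ; Y_{3,1}(Ω₂) = (0.261213, 0.261793) ; Δ = (0.024484, 0.043031)
  [+2]  conj(Y_{3,2})(Ω₁) = (0.009646, 0.005704) ; Y_{3,2}(Ω₂) = (0.000770, -0.347182) ; Δ = (0.001988, -0.003345)
  [+3]  conj(Y_{3,3})(Ω₁) = (0.000336, 0.000347) ; Y_{3,3}(Ω₂) = (-0.093564, 0.092943) ; Δ = (-0.000064, -0.000001)
Accumulated sum (0.115941, 0.000000); after 4π/(2l+1) scaling, (0.208137, 0.000000) ⇒ P_3 = 0.208137

0.208137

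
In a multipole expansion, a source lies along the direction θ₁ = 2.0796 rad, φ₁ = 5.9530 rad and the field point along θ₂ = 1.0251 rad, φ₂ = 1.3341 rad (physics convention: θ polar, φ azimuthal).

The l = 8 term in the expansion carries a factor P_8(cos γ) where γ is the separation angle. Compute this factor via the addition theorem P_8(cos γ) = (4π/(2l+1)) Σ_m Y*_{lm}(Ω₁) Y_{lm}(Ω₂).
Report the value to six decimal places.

-0.264430

Summing Y*_{l m}(θ₁,φ₁)·Y_{l m}(θ₂,φ₂) over m ∈ [−8, 8]; prefactor 4π/(2·8+1) = 0.739198:
  m=-8: -0.15306 - 0.08364j × -0.04659 + 0.13929j = 0.01878 - 0.01742j  (running Σ = 0.01878 - 0.01742j)
  m=-7: 0.26254 + 0.28724j × -0.35541 - 0.03067j = -0.08450 - 0.11014j  (running Σ = -0.06572 - 0.12756j)
  m=-6: -0.17051 - 0.39197j × -0.06698 - 0.44134j = -0.16157 + 0.10151j  (running Σ = -0.22729 - 0.02606j)
  m=-5: 0.00901 + 0.11223j × 0.18555 - 0.07569j = 0.01017 + 0.02014j  (running Σ = -0.21712 - 0.00592j)
  m=-4: -0.07351 + 0.28783j × -0.13581 - 0.18864j = 0.06428 - 0.02522j  (running Σ = -0.15284 - 0.03114j)
  m=-3: 0.15128 - 0.23078j × 0.21664 - 0.25200j = -0.02538 - 0.08812j  (running Σ = -0.17823 - 0.11926j)
  m=-2: 0.13392 - 0.10401j × -0.06461 - 0.03310j = -0.01210 + 0.00229j  (running Σ = -0.19032 - 0.11697j)
  m=-1: -0.29625 + 0.10153j × 0.08061 - 0.33418j = 0.01005 + 0.10718j  (running Σ = -0.18027 - 0.00979j)
  m=0: -0.12602 + 0.00000j × -0.02238 + 0.00000j = 0.00282 + 0.00000j  (running Σ = -0.17745 - 0.00979j)
  m=1: 0.29625 + 0.10153j × -0.08061 - 0.33418j = 0.01005 - 0.10718j  (running Σ = -0.16740 - 0.11697j)
  m=2: 0.13392 + 0.10401j × -0.06461 + 0.03310j = -0.01210 - 0.00229j  (running Σ = -0.17950 - 0.11926j)
  m=3: -0.15128 - 0.23078j × -0.21664 - 0.25200j = -0.02538 + 0.08812j  (running Σ = -0.20488 - 0.03114j)
  m=4: -0.07351 - 0.28783j × -0.13581 + 0.18864j = 0.06428 + 0.02522j  (running Σ = -0.14060 - 0.00592j)
  m=5: -0.00901 + 0.11223j × -0.18555 - 0.07569j = 0.01017 - 0.02014j  (running Σ = -0.13044 - 0.02606j)
  m=6: -0.17051 + 0.39197j × -0.06698 + 0.44134j = -0.16157 - 0.10151j  (running Σ = -0.29201 - 0.12756j)
  m=7: -0.26254 + 0.28724j × 0.35541 - 0.03067j = -0.08450 + 0.11014j  (running Σ = -0.37651 - 0.01742j)
  m=8: -0.15306 + 0.08364j × -0.04659 - 0.13929j = 0.01878 + 0.01742j  (running Σ = -0.35773 - 0.00000j)
Total Σ_m = -0.35773 - 0.00000j. Multiply by 0.739198: -0.26443 - 0.00000j. P_8(cos γ) = -0.264430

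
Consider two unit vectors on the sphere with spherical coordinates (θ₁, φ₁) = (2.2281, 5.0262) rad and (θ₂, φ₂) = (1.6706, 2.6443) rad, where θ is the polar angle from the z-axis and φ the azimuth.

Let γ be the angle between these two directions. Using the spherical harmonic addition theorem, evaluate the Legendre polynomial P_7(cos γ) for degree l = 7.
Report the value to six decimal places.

Expand P_7 via completeness: Σ_{m} conj(Y_{7,m}) at Ω₁ times Y_{7,m} at Ω₂ —
  term(m=-7) = -0.02678 - 0.03869j   from Y*(Ω₁)=-0.07896 - 0.05708j, Y(Ω₂)=0.45532 + 0.16079j
  term(m=-6) = -0.00782 + 0.05030j   from Y*(Ω₁)=-0.08639 + 0.26778j, Y(Ω₂)=0.17867 - 0.02844j
  term(m=-5) = -0.10850 + 0.08366j   from Y*(Ω₁)=0.43956 - 0.00077j, Y(Ω₂)=-0.24717 + 0.18991j
  term(m=-4) = 0.06679 + 0.00689j   from Y*(Ω₁)=-0.10126 - 0.31019j, Y(Ω₂)=-0.08360 + 0.18803j
  term(m=-3) = -0.01570 - 0.01833j   from Y*(Ω₁)=0.07589 - 0.05526j, Y(Ω₂)=-0.02027 - 0.25629j
  term(m=-2) = -0.00406 + 0.07888j   from Y*(Ω₁)=-0.29752 - 0.21585j, Y(Ω₂)=-0.11708 - 0.18018j
  term(m=-1) = -0.01095 + 0.01040j   from Y*(Ω₁)=-0.01978 + 0.06096j, Y(Ω₂)=0.20713 + 0.11243j
  term(m=+0) = -0.07557 + 0.00000j   from Y*(Ω₁)=-0.34773 + 0.00000j, Y(Ω₂)=0.21731 + 0.00000j
  term(m=+1) = -0.01095 - 0.01040j   from Y*(Ω₁)=0.01978 + 0.06096j, Y(Ω₂)=-0.20713 + 0.11243j
  term(m=+2) = -0.00406 - 0.07888j   from Y*(Ω₁)=-0.29752 + 0.21585j, Y(Ω₂)=-0.11708 + 0.18018j
  term(m=+3) = -0.01570 + 0.01833j   from Y*(Ω₁)=-0.07589 - 0.05526j, Y(Ω₂)=0.02027 - 0.25629j
  term(m=+4) = 0.06679 - 0.00689j   from Y*(Ω₁)=-0.10126 + 0.31019j, Y(Ω₂)=-0.08360 - 0.18803j
  term(m=+5) = -0.10850 - 0.08366j   from Y*(Ω₁)=-0.43956 - 0.00077j, Y(Ω₂)=0.24717 + 0.18991j
  term(m=+6) = -0.00782 - 0.05030j   from Y*(Ω₁)=-0.08639 - 0.26778j, Y(Ω₂)=0.17867 + 0.02844j
  term(m=+7) = -0.02678 + 0.03869j   from Y*(Ω₁)=0.07896 - 0.05708j, Y(Ω₂)=-0.45532 + 0.16079j
Σ over m = -0.28960 - 0.00000j; ×(4π/15) → -0.24262 - 0.00000j. Real part: -0.242616

-0.242616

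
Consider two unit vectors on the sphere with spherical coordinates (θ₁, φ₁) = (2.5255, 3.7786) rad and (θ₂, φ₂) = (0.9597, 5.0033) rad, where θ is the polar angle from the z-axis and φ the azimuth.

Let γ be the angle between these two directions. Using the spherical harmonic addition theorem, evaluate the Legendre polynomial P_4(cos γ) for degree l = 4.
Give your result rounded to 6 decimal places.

Term-by-term m-sum for l=4 (normalisation 4π/9 = 1.396263):
  m=-4: Y*=-0.04090 + 0.02760j  Y=0.07885 - 0.18285j  product 0.00182 + 0.00965j
  m=-3: Y*=-0.06577 + 0.18581j  Y=-0.30226 - 0.25359j  product 0.06700 - 0.03948j
  m=-2: Y*=0.11964 + 0.39123j  Y=-0.24455 + 0.16086j  product -0.09219 - 0.07643j
  m=-1: Y*=0.29820 + 0.22064j  Y=-0.04435 - 0.14813j  product 0.01946 - 0.05396j
  m=+0: Y*=-0.15382 + 0.00000j  Y=-0.32614 + 0.00000j  product 0.05017 + 0.00000j
  m=+1: Y*=-0.29820 + 0.22064j  Y=0.04435 - 0.14813j  product 0.01946 + 0.05396j
  m=+2: Y*=0.11964 - 0.39123j  Y=-0.24455 - 0.16086j  product -0.09219 + 0.07643j
  m=+3: Y*=0.06577 + 0.18581j  Y=0.30226 - 0.25359j  product 0.06700 + 0.03948j
  m=+4: Y*=-0.04090 - 0.02760j  Y=0.07885 + 0.18285j  product 0.00182 - 0.00965j
Accumulated sum 0.04234 + 0.00000j; after 4π/(2l+1) scaling, 0.05912 + 0.00000j ⇒ P_4 = 0.059121

0.059121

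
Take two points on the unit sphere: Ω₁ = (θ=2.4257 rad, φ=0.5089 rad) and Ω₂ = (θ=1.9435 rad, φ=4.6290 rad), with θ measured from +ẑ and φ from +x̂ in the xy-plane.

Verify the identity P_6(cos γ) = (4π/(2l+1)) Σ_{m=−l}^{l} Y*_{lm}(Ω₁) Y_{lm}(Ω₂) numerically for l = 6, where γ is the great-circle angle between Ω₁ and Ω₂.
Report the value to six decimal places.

Expand P_6 via completeness: Σ_{m} conj(Y_{6,m}) at Ω₁ times Y_{6,m} at Ω₂ —
  m=-6: Y*=-0.038451+0.003400i  Y=-0.276630-0.151243i  product +0.011151+0.004875i
  m=-5: Y*=+0.127131-0.086434i  Y=+0.172923-0.390422i  product -0.011762-0.064581i
  m=-4: Y*=-0.156122+0.311344i  Y=+0.116305+0.040300i  product -0.030705+0.029919i
  m=-3: Y*=-0.019978-0.452762i  Y=+0.073124-0.286178i  product -0.131031-0.027391i
  m=-2: Y*=+0.106664+0.172810i  Y=+0.224687+0.037824i  product +0.017430+0.042863i
  m=-1: Y*=+0.246516+0.137535i  Y=+0.018647-0.223096i  product +0.035280-0.052432i
  m=+0: Y*=-0.298336-0.000000i  Y=+0.249370+0.000000i  product -0.074396-0.000000i
  m=+1: Y*=-0.246516+0.137535i  Y=-0.018647-0.223096i  product +0.035280+0.052432i
  m=+2: Y*=+0.106664-0.172810i  Y=+0.224687-0.037824i  product +0.017430-0.042863i
  m=+3: Y*=+0.019978-0.452762i  Y=-0.073124-0.286178i  product -0.131031+0.027391i
  m=+4: Y*=-0.156122-0.311344i  Y=+0.116305-0.040300i  product -0.030705-0.029919i
  m=+5: Y*=-0.127131-0.086434i  Y=-0.172923-0.390422i  product -0.011762+0.064581i
  m=+6: Y*=-0.038451-0.003400i  Y=-0.276630+0.151243i  product +0.011151-0.004875i
Total Σ_m = -0.293670+0.000000i. Multiply by 0.966644: -0.283875+0.000000i. P_6(cos γ) = -0.283875

-0.283875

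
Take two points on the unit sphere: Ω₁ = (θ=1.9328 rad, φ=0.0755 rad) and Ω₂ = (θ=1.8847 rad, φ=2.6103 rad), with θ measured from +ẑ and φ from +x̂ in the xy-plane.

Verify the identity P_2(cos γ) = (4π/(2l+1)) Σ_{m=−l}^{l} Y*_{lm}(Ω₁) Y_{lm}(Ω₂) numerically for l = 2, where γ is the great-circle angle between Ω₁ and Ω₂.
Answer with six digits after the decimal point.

Term-by-term m-sum for l=2 (normalisation 4π/5 = 2.513274):
  m=-2: Y*=(0.333983, 0.050818)  Y=(0.170046, 0.305282)  product (0.041279, 0.110600)
  m=-1: Y*=(-0.255136, -0.019299)  Y=(0.195611, 0.114952)  product (-0.047689, -0.033103)
  m=+0: Y*=(-0.196721, -0.000000)  Y=(-0.225182, 0.000000)  product (0.044298, 0.000000)
  m=+1: Y*=(0.255136, -0.019299)  Y=(-0.195611, 0.114952)  product (-0.047689, 0.033103)
  m=+2: Y*=(0.333983, -0.050818)  Y=(0.170046, -0.305282)  product (0.041279, -0.110600)
Accumulated sum (0.031477, 0.000000); after 4π/(2l+1) scaling, (0.079111, 0.000000) ⇒ P_2 = 0.079111

0.079111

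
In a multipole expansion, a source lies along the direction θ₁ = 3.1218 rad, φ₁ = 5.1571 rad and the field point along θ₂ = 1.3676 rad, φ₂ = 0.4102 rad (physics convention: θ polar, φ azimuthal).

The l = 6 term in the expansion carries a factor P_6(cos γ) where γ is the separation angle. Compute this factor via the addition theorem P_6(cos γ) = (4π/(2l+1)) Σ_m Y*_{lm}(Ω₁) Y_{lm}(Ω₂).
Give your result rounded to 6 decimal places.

-0.078363

Term-by-term m-sum for l=6 (normalisation 4π/13 = 0.966644):
  [-6]  conj(Y_{6,-6})(Ω₁) = (0.000000, -0.000000) ; Y_{6,-6}(Ω₂) = (-0.331480, -0.268270) ; Δ = (-0.000000, -0.000000)
  [-5]  conj(Y_{6,-5})(Ω₁) = (-0.000000, -0.000000) ; Y_{6,-5}(Ω₂) = (-0.140605, -0.269942) ; Δ = (-0.000000, 0.000000)
  [-4]  conj(Y_{6,-4})(Ω₁) = (-0.000000, 0.000001) ; Y_{6,-4}(Ω₂) = (0.012677, 0.180799) ; Δ = (-0.000000, -0.000000)
  [-3]  conj(Y_{6,-3})(Ω₁) = (0.000039, -0.000009) ; Y_{6,-3}(Ω₂) = (-0.105169, 0.297123) ; Δ = (-0.000001, 0.000013)
  [-2]  conj(Y_{6,-2})(Ω₁) = (-0.001284, -0.001584) ; Y_{6,-2}(Ω₂) = (0.068541, -0.073515) ; Δ = (-0.000204, -0.000014)
  [-1]  conj(Y_{6,-1})(Ω₁) = (-0.028006, 0.058769) ; Y_{6,-1}(Ω₂) = (0.286218, -0.124467) ; Δ = (-0.000701, 0.020306)
  [+0]  conj(Y_{6,0})(Ω₁) = (1.012928, -0.000000) ; Y_{6,0}(Ω₂) = (-0.078242, 0.000000) ; Δ = (-0.079254, 0.000000)
  [+1]  conj(Y_{6,1})(Ω₁) = (0.028006, 0.058769) ; Y_{6,1}(Ω₂) = (-0.286218, -0.124467) ; Δ = (-0.000701, -0.020306)
  [+2]  conj(Y_{6,2})(Ω₁) = (-0.001284, 0.001584) ; Y_{6,2}(Ω₂) = (0.068541, 0.073515) ; Δ = (-0.000204, 0.000014)
  [+3]  conj(Y_{6,3})(Ω₁) = (-0.000039, -0.000009) ; Y_{6,3}(Ω₂) = (0.105169, 0.297123) ; Δ = (-0.000001, -0.000013)
  [+4]  conj(Y_{6,4})(Ω₁) = (-0.000000, -0.000001) ; Y_{6,4}(Ω₂) = (0.012677, -0.180799) ; Δ = (-0.000000, 0.000000)
  [+5]  conj(Y_{6,5})(Ω₁) = (0.000000, -0.000000) ; Y_{6,5}(Ω₂) = (0.140605, -0.269942) ; Δ = (-0.000000, -0.000000)
  [+6]  conj(Y_{6,6})(Ω₁) = (0.000000, 0.000000) ; Y_{6,6}(Ω₂) = (-0.331480, 0.268270) ; Δ = (-0.000000, 0.000000)
Total Σ_m = (-0.081068, -0.000000). Multiply by 0.966644: (-0.078363, -0.000000). P_6(cos γ) = -0.078363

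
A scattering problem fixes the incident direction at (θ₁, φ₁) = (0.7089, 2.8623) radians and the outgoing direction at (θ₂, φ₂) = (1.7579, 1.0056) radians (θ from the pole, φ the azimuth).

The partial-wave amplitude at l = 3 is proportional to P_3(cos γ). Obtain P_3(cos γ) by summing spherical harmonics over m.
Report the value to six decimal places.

Summing Y*_{l m}(θ₁,φ₁)·Y_{l m}(θ₂,φ₂) over m ∈ [−3, 3]; prefactor 4π/(2·3+1) = 1.795196:
  m=-3: (-0.077013, 0.085552) × (-0.392680, -0.049260) = (0.034456, -0.029801)  (running Σ = (0.034456, -0.029801))
  m=-2: (0.278799, -0.174244) × (0.078238, 0.166014) = (0.050739, 0.032652)  (running Σ = (0.085195, 0.002851))
  m=-1: (-0.380409, 0.109097) × (-0.140646, 0.221764) = (0.029309, -0.099705)  (running Σ = (0.114504, -0.096854))
  m=0: (-0.033709, -0.000000) × (0.196239, 0.000000) = (-0.006615, -0.000000)  (running Σ = (0.107889, -0.096854))
  m=1: (0.380409, 0.109097) × (0.140646, 0.221764) = (0.029309, 0.099705)  (running Σ = (0.137198, 0.002851))
  m=2: (0.278799, 0.174244) × (0.078238, -0.166014) = (0.050739, -0.032652)  (running Σ = (0.187938, -0.029801))
  m=3: (0.077013, 0.085552) × (0.392680, -0.049260) = (0.034456, 0.029801)  (running Σ = (0.222393, 0.000000))
Total Σ_m = (0.222393, 0.000000). Multiply by 1.795196: (0.399240, 0.000000). P_3(cos γ) = 0.399240

0.399240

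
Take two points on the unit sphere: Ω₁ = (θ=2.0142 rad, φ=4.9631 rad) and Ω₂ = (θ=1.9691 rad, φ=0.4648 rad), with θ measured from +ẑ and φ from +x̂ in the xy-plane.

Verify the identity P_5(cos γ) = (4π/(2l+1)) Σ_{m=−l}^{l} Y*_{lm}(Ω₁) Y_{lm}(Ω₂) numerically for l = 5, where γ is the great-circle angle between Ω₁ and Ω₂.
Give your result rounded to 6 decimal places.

-0.019664

Addition theorem: P_5(cos γ) = (4π/11) Σ_m Y*_{lm}(Ω₁) Y_{lm}(Ω₂), m = −5…5:
  m=-5: (0.265194, -0.087071) × (-0.211193, -0.225249) = (-0.075620, -0.041346)  (running Σ = (-0.075620, -0.041346))
  m=-4: (-0.225499, -0.353400) × (0.116862, 0.393904) = (0.112854, -0.130124)  (running Σ = (0.037234, -0.171470))
  m=-3: (-0.114360, 0.122234) × (0.016823, -0.094379) = (0.009612, 0.012850)  (running Σ = (0.046846, -0.158620))
  m=-2: (-0.232977, -0.127707) × (0.183287, -0.245559) = (-0.074061, 0.033803)  (running Σ = (-0.027215, -0.124817))
  m=-1: (-0.062112, 0.242532) × (-0.166468, 0.083474) = (-0.009905, -0.045559)  (running Σ = (-0.037120, -0.170376))
  m=0: (-0.213255, -0.000000) × (-0.267416, 0.000000) = (0.057028, 0.000000)  (running Σ = (0.019908, -0.170376))
  m=1: (0.062112, 0.242532) × (0.166468, 0.083474) = (-0.009905, 0.045559)  (running Σ = (0.010002, -0.124817))
  m=2: (-0.232977, 0.127707) × (0.183287, 0.245559) = (-0.074061, -0.033803)  (running Σ = (-0.064059, -0.158620))
  m=3: (0.114360, 0.122234) × (-0.016823, -0.094379) = (0.009612, -0.012850)  (running Σ = (-0.054447, -0.171470))
  m=4: (-0.225499, 0.353400) × (0.116862, -0.393904) = (0.112854, 0.130124)  (running Σ = (0.058407, -0.041346))
  m=5: (-0.265194, -0.087071) × (0.211193, -0.225249) = (-0.075620, 0.041346)  (running Σ = (-0.017213, -0.000000))
Accumulated sum (-0.017213, -0.000000); after 4π/(2l+1) scaling, (-0.019664, -0.000000) ⇒ P_5 = -0.019664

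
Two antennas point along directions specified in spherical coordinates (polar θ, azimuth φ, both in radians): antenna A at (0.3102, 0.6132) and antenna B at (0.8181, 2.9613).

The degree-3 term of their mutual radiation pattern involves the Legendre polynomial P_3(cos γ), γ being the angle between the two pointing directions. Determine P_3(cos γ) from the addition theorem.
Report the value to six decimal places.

-0.439373

Expand P_3 via completeness: Σ_{m} conj(Y_{3,m}) at Ω₁ times Y_{3,m} at Ω₂ —
  m=-3: -0.00315 + 0.01144j × -0.13905 - 0.08352j = 0.00139 - 0.00133j  (running Σ = 0.00139 - 0.00133j)
  m=-2: 0.03062 + 0.08536j × 0.34822 + 0.13130j = -0.00055 + 0.03374j  (running Σ = 0.00085 + 0.03241j)
  m=-1: 0.28512 + 0.20064j × -0.31016 - 0.05653j = -0.07709 - 0.07835j  (running Σ = -0.07624 - 0.04593j)
  m=0: 0.54517 + 0.00000j × -0.16924 + 0.00000j = -0.09226 + 0.00000j  (running Σ = -0.16851 - 0.04593j)
  m=1: -0.28512 + 0.20064j × 0.31016 - 0.05653j = -0.07709 + 0.07835j  (running Σ = -0.24560 + 0.03241j)
  m=2: 0.03062 - 0.08536j × 0.34822 - 0.13130j = -0.00055 - 0.03374j  (running Σ = -0.24614 - 0.00133j)
  m=3: 0.00315 + 0.01144j × 0.13905 - 0.08352j = 0.00139 + 0.00133j  (running Σ = -0.24475 - 0.00000j)
Σ over m = -0.24475 - 0.00000j; ×(4π/7) → -0.43937 - 0.00000j. Real part: -0.439373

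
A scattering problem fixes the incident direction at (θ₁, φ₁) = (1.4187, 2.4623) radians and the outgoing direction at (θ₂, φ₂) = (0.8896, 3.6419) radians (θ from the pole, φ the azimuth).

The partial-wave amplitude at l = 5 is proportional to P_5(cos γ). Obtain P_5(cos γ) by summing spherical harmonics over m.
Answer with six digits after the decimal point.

0.285429

Summing Y*_{l m}(θ₁,φ₁)·Y_{l m}(θ₂,φ₂) over m ∈ [−5, 5]; prefactor 4π/(2·5+1) = 1.142397:
  m=-5: Y*=+0.423805-0.110417i  Y=+0.105306+0.078414i  product +0.053287+0.021605i
  m=-4: Y*=-0.193448-0.087417i  Y=-0.140438-0.305868i  product +0.000429+0.071446i
  m=-3: Y*=-0.119359-0.236682i  Y=-0.029086+0.415587i  product +0.101834-0.042720i
  m=-2: Y*=-0.049202+0.228364i  Y=+0.065930-0.102818i  product +0.020236+0.020115i
  m=-1: Y*=-0.169876+0.137174i  Y=+0.272754-0.149115i  product -0.025880+0.062746i
  m=+0: Y*=+0.237904-0.000000i  Y=-0.210013+0.000000i  product -0.049963+0.000000i
  m=+1: Y*=+0.169876+0.137174i  Y=-0.272754-0.149115i  product -0.025880-0.062746i
  m=+2: Y*=-0.049202-0.228364i  Y=+0.065930+0.102818i  product +0.020236-0.020115i
  m=+3: Y*=+0.119359-0.236682i  Y=+0.029086+0.415587i  product +0.101834+0.042720i
  m=+4: Y*=-0.193448+0.087417i  Y=-0.140438+0.305868i  product +0.000429-0.071446i
  m=+5: Y*=-0.423805-0.110417i  Y=-0.105306+0.078414i  product +0.053287-0.021605i
Total Σ_m = +0.249851+0.000000i. Multiply by 1.142397: +0.285429+0.000000i. P_5(cos γ) = 0.285429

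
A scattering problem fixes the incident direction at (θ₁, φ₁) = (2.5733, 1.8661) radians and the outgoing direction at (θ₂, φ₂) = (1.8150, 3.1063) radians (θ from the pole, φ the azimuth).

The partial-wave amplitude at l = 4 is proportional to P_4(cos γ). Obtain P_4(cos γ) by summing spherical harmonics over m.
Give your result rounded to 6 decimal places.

Expand P_4 via completeness: Σ_{m} conj(Y_{4,m}) at Ω₁ times Y_{4,m} at Ω₂ —
  m=-4: Y*=(0.014101, 0.034346)  Y=(0.388402, 0.055198)  product (0.003581, 0.014118)
  m=-3: Y*=(-0.127368, 0.104030)  Y=(0.274940, 0.029219)  product (-0.038058, 0.024880)
  m=-2: Y*=(-0.319708, -0.214344)  Y=(-0.185614, -0.013123)  product (0.056529, 0.043981)
  m=-1: Y*=(0.123184, -0.404948)  Y=(-0.287375, -0.010146)  product (-0.039509, 0.115122)
  m=+0: Y*=(-0.068724, -0.000000)  Y=(0.144485, 0.000000)  product (-0.009930, -0.000000)
  m=+1: Y*=(-0.123184, -0.404948)  Y=(0.287375, -0.010146)  product (-0.039509, -0.115122)
  m=+2: Y*=(-0.319708, 0.214344)  Y=(-0.185614, 0.013123)  product (0.056529, -0.043981)
  m=+3: Y*=(0.127368, 0.104030)  Y=(-0.274940, 0.029219)  product (-0.038058, -0.024880)
  m=+4: Y*=(0.014101, -0.034346)  Y=(0.388402, -0.055198)  product (0.003581, -0.014118)
Σ over m = (-0.044842, 0.000000); ×(4π/9) → (-0.062612, 0.000000). Real part: -0.062612

-0.062612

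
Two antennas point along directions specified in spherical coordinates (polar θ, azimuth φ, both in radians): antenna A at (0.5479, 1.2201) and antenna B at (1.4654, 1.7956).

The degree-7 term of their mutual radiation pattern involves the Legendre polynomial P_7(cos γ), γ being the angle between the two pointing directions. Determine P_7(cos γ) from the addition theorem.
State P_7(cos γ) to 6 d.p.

Term-by-term m-sum for l=7 (normalisation 4π/15 = 0.837758):
  term(m=-7) = (-0.001581, 0.001940)   from Y*(Ω₁)=(-0.003299, 0.004024), Y(Ω₂)=(0.480935, -0.001361)
  term(m=-6) = (-0.005781, 0.001861)   from Y*(Ω₁)=(0.016221, 0.027472), Y(Ω₂)=(-0.041910, 0.185695)
  term(m=-5) = (0.035162, 0.009508)   from Y*(Ω₁)=(0.117238, -0.021659), Y(Ω₂)=(0.275529, 0.132002)
  term(m=-4) = (0.042986, 0.047918)   from Y*(Ω₁)=(0.049918, -0.294310), Y(Ω₂)=(-0.134181, 0.168817)
  term(m=-3) = (-0.018605, -0.118524)   from Y*(Ω₁)=(-0.418724, -0.239027), Y(Ω₂)=(0.155383, 0.194361)
  term(m=-2) = (0.035743, -0.080083)   from Y*(Ω₁)=(-0.298249, 0.251922), Y(Ω₂)=(-0.202307, 0.097628)
  term(m=-1) = (0.021984, -0.014262)   from Y*(Ω₁)=(-0.039746, -0.108650), Y(Ω₂)=(0.050492, 0.220809)
  term(m=+0) = (0.098522, 0.000000)   from Y*(Ω₁)=(-0.434042, -0.000000), Y(Ω₂)=(-0.226988, 0.000000)
  term(m=+1) = (0.021984, 0.014262)   from Y*(Ω₁)=(0.039746, -0.108650), Y(Ω₂)=(-0.050492, 0.220809)
  term(m=+2) = (0.035743, 0.080083)   from Y*(Ω₁)=(-0.298249, -0.251922), Y(Ω₂)=(-0.202307, -0.097628)
  term(m=+3) = (-0.018605, 0.118524)   from Y*(Ω₁)=(0.418724, -0.239027), Y(Ω₂)=(-0.155383, 0.194361)
  term(m=+4) = (0.042986, -0.047918)   from Y*(Ω₁)=(0.049918, 0.294310), Y(Ω₂)=(-0.134181, -0.168817)
  term(m=+5) = (0.035162, -0.009508)   from Y*(Ω₁)=(-0.117238, -0.021659), Y(Ω₂)=(-0.275529, 0.132002)
  term(m=+6) = (-0.005781, -0.001861)   from Y*(Ω₁)=(0.016221, -0.027472), Y(Ω₂)=(-0.041910, -0.185695)
  term(m=+7) = (-0.001581, -0.001940)   from Y*(Ω₁)=(0.003299, 0.004024), Y(Ω₂)=(-0.480935, -0.001361)
Accumulated sum (0.318338, -0.000000); after 4π/(2l+1) scaling, (0.266690, -0.000000) ⇒ P_7 = 0.266690

0.266690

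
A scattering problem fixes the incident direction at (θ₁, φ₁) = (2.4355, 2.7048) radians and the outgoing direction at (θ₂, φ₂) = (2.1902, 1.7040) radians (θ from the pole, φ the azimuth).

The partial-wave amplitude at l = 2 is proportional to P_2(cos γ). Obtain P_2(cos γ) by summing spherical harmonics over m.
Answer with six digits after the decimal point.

Expand P_2 via completeness: Σ_{m} conj(Y_{2,m}) at Ω₁ times Y_{2,m} at Ω₂ —
  m=-2: Y*=+0.104423-0.124679i  Y=-0.247051+0.067419i  product -0.017392+0.037842i
  m=-1: Y*=+0.345615-0.161357i  Y=+0.048500+0.361947i  product +0.075165+0.117268i
  m=+0: Y*=+0.232418-0.000000i  Y=+0.003505+0.000000i  product +0.000815+0.000000i
  m=+1: Y*=-0.345615-0.161357i  Y=-0.048500+0.361947i  product +0.075165-0.117268i
  m=+2: Y*=+0.104423+0.124679i  Y=-0.247051-0.067419i  product -0.017392-0.037842i
Σ over m = +0.116360+0.000000i; ×(4π/5) → +0.292445+0.000000i. Real part: 0.292445

0.292445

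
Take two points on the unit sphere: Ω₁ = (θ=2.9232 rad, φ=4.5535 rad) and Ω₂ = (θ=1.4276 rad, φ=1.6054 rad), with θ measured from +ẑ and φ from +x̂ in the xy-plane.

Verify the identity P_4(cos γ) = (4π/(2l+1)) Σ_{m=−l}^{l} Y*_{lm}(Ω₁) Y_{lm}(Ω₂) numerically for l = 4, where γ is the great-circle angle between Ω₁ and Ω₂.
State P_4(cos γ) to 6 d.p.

Addition theorem: P_4(cos γ) = (4π/9) Σ_m Y*_{lm}(Ω₁) Y_{lm}(Ω₂), m = −4…4:
  m=-4: Y*=(0.000785, -0.000579)  Y=(0.420630, -0.058596)  product (0.000296, -0.000289)
  m=-3: Y*=(-0.005702, -0.011042)  Y=(0.017947, 0.172262)  product (0.001800, -0.001180)
  m=-2: Y*=(-0.084600, 0.027827)  Y=(0.280320, -0.019431)  product (-0.023174, 0.009444)
  m=-1: Y*=(0.058127, 0.362751)  Y=(0.006606, 0.190826)  product (-0.068838, 0.013488)
  m=+0: Y*=(0.655812, -0.000000)  Y=(0.254261, 0.000000)  product (0.166748, 0.000000)
  m=+1: Y*=(-0.058127, 0.362751)  Y=(-0.006606, 0.190826)  product (-0.068838, -0.013488)
  m=+2: Y*=(-0.084600, -0.027827)  Y=(0.280320, 0.019431)  product (-0.023174, -0.009444)
  m=+3: Y*=(0.005702, -0.011042)  Y=(-0.017947, 0.172262)  product (0.001800, 0.001180)
  m=+4: Y*=(0.000785, 0.000579)  Y=(0.420630, 0.058596)  product (0.000296, 0.000289)
Accumulated sum (-0.013086, 0.000000); after 4π/(2l+1) scaling, (-0.018271, 0.000000) ⇒ P_4 = -0.018271

-0.018271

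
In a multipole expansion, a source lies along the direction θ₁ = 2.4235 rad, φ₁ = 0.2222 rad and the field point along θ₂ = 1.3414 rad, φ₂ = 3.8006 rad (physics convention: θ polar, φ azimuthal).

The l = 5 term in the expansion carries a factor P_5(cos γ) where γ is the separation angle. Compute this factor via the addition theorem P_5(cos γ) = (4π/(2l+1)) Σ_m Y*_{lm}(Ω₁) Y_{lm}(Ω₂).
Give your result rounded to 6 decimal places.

Term-by-term m-sum for l=5 (normalisation 4π/11 = 1.142397):
  m=-5: 0.02540 + 0.05128j × 0.40167 - 0.06212j = 0.01339 + 0.01902j  (running Σ = 0.01339 + 0.01902j)
  m=-4: -0.13056 - 0.16080j × -0.26258 - 0.14535j = 0.01091 + 0.06120j  (running Σ = 0.02430 + 0.08022j)
  m=-3: 0.31781 + 0.25003j × -0.06749 - 0.15690j = 0.01778 - 0.06674j  (running Σ = 0.04208 + 0.01348j)
  m=-2: -0.34983 - 0.16658j × -0.07722 + 0.29895j = 0.07681 - 0.09172j  (running Σ = 0.11889 - 0.07824j)
  m=-1: -0.03818 - 0.00863j × -0.08193 + 0.06346j = 0.00367 - 0.00172j  (running Σ = 0.12257 - 0.07995j)
  m=0: 0.39069 + 0.00000j × 0.30713 + 0.00000j = 0.11999 + 0.00000j  (running Σ = 0.24256 - 0.07995j)
  m=1: 0.03818 - 0.00863j × 0.08193 + 0.06346j = 0.00367 + 0.00172j  (running Σ = 0.24623 - 0.07824j)
  m=2: -0.34983 + 0.16658j × -0.07722 - 0.29895j = 0.07681 + 0.09172j  (running Σ = 0.32304 + 0.01348j)
  m=3: -0.31781 + 0.25003j × 0.06749 - 0.15690j = 0.01778 + 0.06674j  (running Σ = 0.34082 + 0.08022j)
  m=4: -0.13056 + 0.16080j × -0.26258 + 0.14535j = 0.01091 - 0.06120j  (running Σ = 0.35173 + 0.01902j)
  m=5: -0.02540 + 0.05128j × -0.40167 - 0.06212j = 0.01339 - 0.01902j  (running Σ = 0.36512 - 0.00000j)
Total Σ_m = 0.36512 - 0.00000j. Multiply by 1.142397: 0.41711 - 0.00000j. P_5(cos γ) = 0.417113

0.417113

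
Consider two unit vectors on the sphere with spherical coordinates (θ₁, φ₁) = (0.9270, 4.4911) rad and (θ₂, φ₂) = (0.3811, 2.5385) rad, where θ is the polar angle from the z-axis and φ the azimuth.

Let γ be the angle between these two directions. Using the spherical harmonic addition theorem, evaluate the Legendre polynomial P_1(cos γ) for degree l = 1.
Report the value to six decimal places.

Addition theorem: P_1(cos γ) = (4π/3) Σ_m Y*_{lm}(Ω₁) Y_{lm}(Ω₂), m = −1…1:
  m=-1: Y*=-0.06065 - 0.26960j  Y=-0.10583 - 0.07289j  product -0.01323 + 0.03295j
  m=+0: Y*=0.29328 + 0.00000j  Y=0.45355 + 0.00000j  product 0.13302 + 0.00000j
  m=+1: Y*=0.06065 - 0.26960j  Y=0.10583 - 0.07289j  product -0.01323 - 0.03295j
Accumulated sum 0.10655 + 0.00000j; after 4π/(2l+1) scaling, 0.44633 + 0.00000j ⇒ P_1 = 0.446331

0.446331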